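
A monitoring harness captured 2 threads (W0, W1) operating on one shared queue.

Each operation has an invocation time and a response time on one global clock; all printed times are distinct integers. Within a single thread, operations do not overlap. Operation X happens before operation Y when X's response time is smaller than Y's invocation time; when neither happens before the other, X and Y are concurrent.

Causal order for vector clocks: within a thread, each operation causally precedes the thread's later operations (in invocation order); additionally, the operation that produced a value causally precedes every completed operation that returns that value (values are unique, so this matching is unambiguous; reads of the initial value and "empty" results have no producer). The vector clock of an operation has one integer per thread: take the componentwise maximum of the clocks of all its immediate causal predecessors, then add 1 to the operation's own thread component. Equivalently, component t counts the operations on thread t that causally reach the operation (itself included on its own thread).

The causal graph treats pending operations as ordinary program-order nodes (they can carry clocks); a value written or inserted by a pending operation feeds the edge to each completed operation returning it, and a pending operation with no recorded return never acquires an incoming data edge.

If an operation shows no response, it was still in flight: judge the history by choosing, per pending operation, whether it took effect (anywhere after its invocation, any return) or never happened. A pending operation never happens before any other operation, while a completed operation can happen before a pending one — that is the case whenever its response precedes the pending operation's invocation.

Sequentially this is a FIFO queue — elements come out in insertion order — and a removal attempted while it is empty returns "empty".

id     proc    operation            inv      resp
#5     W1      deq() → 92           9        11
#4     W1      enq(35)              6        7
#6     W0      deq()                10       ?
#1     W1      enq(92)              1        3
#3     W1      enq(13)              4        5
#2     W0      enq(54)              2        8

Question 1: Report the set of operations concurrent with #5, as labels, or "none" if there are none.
#5 spans [9,11]; an op avoiding the whole window 9..11 is ordered, any other is concurrent
#1 [1,3]: before
#2 [2,8]: before
#3 [4,5]: before
#4 [6,7]: before
#6 [10,…): concurrent

#6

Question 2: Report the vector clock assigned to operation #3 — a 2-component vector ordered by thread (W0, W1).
VC(#1, invoked at 1): no causal predecessors; +1 on W1 → (0, 1)
VC(#2, invoked at 2): no causal predecessors; +1 on W0 → (1, 0)
VC(#3, invoked at 4): max of VC(#1)=(0, 1), then +1 on thread W1 → (0, 2)
VC(#6, invoked at 10): max of VC(#2)=(1, 0), then +1 on thread W0 → (2, 0)
VC(#4, invoked at 6): max of VC(#3)=(0, 2), then +1 on thread W1 → (0, 3)
VC(#5, invoked at 9): max of VC(#1)=(0, 1), VC(#4)=(0, 3), then +1 on thread W1 → (0, 4)
target: VC(#3) = (0, 2)

(0, 2)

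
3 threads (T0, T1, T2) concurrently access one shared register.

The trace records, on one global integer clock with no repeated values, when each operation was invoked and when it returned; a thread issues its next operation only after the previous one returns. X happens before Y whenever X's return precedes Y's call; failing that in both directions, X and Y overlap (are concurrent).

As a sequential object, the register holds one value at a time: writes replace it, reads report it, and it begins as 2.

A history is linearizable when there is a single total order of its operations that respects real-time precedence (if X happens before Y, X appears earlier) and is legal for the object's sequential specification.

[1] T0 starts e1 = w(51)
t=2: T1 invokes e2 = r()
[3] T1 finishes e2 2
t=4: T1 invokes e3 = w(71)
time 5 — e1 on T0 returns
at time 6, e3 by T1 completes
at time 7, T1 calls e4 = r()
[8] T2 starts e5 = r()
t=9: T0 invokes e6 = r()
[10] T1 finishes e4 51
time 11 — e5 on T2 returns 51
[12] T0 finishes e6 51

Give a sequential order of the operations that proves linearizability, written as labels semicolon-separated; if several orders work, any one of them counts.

e2; e3; e1; e4; e5; e6

1. e2 r() → 2, leaving value 2
2. e3 w(71), leaving value 71
3. e1 w(51), leaving value 51
4. e4 r() → 51, leaving value 51
5. e5 r() → 51, leaving value 51
6. e6 r() → 51, leaving value 51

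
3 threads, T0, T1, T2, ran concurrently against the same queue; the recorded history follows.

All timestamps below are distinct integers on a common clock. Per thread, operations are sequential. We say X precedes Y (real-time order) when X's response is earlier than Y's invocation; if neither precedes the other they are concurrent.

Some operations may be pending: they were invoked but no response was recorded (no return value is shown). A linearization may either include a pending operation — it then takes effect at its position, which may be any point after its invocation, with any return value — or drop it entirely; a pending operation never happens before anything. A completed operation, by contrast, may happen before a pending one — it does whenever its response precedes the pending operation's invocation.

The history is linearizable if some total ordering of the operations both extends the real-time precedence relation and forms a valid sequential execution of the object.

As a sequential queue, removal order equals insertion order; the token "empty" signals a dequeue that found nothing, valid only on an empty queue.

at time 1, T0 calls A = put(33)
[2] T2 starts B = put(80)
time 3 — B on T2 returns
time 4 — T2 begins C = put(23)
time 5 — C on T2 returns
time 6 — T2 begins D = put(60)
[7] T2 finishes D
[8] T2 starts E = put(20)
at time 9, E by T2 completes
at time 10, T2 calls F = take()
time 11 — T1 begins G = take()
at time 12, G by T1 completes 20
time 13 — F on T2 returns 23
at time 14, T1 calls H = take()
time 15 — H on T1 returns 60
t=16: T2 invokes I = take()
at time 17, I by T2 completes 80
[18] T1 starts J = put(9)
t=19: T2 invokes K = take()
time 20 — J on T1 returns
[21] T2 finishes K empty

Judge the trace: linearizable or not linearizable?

events 1..11 are fine; event 12 — the response of G at time 12 — makes the prefix non-linearizable
the completed operations (5 total) allow one real-time order; the queue replay rejects it
completion choices over the 2 pending operations (A, F) were checked; none helps
take B, C, D, E, G (pending dropped): step 5 already fails, because G take() → 20 cannot occur there

not linearizable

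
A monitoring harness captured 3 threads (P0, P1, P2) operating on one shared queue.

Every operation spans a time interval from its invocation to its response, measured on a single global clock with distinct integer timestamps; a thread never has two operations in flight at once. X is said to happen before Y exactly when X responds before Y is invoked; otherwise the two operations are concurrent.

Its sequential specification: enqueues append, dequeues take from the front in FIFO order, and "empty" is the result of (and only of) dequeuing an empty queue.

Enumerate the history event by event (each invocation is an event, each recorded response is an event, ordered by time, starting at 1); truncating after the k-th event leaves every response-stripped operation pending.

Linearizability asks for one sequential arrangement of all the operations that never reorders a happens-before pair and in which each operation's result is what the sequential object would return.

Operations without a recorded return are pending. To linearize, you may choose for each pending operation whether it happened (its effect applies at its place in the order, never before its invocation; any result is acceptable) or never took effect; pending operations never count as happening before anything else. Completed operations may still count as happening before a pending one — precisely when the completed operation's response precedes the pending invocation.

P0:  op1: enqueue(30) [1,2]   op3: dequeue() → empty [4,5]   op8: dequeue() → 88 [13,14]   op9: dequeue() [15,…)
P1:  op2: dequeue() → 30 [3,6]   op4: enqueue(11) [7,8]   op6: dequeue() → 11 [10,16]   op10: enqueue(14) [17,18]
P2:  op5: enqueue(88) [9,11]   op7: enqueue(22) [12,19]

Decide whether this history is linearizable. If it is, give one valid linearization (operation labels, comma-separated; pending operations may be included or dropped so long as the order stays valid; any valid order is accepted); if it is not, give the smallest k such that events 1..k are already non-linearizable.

1. op1 enqueue(30), leaving queue <30>
2. op2 dequeue() → 30, leaving queue <>
3. op3 dequeue() → empty, leaving queue <>
4. op4 enqueue(11), leaving queue <11>
5. op5 enqueue(88), leaving queue <11,88>
6. op6 dequeue() → 11, leaving queue <88>
7. op7 enqueue(22), leaving queue <88,22>
8. op8 dequeue() → 88, leaving queue <22>
9. op9 dequeue() (pending, included), leaving queue <>
10. op10 enqueue(14), leaving queue <14>

linearizable — witness: op1, op2, op3, op4, op5, op6, op7, op8, op9, op10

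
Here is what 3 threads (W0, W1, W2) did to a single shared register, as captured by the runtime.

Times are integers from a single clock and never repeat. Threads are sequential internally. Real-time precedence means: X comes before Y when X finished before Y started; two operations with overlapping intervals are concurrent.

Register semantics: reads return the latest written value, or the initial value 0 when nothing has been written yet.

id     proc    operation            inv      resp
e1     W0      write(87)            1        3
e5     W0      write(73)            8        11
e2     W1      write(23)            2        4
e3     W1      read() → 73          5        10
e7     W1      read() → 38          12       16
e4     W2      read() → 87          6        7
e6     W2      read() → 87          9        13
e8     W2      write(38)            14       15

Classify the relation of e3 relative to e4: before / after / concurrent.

e3 spans [5,10], e4 spans [6,7]
the intervals overlap in both directions

concurrent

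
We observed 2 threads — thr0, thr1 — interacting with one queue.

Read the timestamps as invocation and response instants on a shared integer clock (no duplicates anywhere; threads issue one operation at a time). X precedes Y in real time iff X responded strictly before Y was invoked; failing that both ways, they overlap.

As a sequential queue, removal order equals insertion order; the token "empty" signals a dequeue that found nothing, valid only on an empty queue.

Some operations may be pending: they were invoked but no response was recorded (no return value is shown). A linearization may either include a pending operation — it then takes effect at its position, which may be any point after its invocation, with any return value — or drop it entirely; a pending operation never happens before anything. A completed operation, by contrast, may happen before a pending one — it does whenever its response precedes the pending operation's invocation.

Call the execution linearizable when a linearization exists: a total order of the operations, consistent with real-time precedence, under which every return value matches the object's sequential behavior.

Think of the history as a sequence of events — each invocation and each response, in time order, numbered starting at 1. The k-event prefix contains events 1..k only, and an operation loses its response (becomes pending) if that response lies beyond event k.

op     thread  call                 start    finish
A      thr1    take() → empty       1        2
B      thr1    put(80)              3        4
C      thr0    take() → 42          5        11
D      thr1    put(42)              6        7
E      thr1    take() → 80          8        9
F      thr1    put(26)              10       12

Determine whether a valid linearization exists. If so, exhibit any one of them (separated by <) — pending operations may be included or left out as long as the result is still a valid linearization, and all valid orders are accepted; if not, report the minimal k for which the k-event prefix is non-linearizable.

after step 1 (A take() → empty): queue <>
after step 2 (B put(80)): queue <80>
after step 3 (D put(42)): queue <80,42>
after step 4 (E take() → 80): queue <42>
after step 5 (C take() → 42): queue <>
after step 6 (F put(26)): queue <26>

linearizable — witness: A < B < D < E < C < F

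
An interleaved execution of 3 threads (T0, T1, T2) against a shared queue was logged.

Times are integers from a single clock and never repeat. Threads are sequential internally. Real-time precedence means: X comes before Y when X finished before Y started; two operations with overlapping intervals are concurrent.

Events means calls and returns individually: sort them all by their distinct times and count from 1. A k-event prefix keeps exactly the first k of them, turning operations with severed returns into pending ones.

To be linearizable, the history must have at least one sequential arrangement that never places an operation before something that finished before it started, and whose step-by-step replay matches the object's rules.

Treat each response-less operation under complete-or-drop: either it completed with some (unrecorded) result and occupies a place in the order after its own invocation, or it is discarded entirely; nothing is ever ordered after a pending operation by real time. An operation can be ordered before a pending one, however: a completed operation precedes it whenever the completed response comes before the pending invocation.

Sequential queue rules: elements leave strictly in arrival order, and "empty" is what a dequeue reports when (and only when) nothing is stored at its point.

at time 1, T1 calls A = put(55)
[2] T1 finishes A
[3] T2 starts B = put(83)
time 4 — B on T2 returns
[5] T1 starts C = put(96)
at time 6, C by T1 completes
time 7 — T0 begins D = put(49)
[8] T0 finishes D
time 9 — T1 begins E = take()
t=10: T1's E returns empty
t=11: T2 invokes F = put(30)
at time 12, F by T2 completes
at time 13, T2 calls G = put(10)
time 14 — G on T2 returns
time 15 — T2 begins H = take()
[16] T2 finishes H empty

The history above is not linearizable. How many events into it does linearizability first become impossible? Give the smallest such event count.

events 1..9 are still linearizable — one witness is A, B, C, D:
1. A put(55), leaving queue <55>
2. B put(83), leaving queue <55,83>
3. C put(96), leaving queue <55,83,96>
4. D put(49), leaving queue <55,83,96,49>
with event 10 included (E responding at time 10), all real-time-consistent orders fail
one such order, A, B, C, D, E, breaks at step 5 where E take() → empty is illegal

10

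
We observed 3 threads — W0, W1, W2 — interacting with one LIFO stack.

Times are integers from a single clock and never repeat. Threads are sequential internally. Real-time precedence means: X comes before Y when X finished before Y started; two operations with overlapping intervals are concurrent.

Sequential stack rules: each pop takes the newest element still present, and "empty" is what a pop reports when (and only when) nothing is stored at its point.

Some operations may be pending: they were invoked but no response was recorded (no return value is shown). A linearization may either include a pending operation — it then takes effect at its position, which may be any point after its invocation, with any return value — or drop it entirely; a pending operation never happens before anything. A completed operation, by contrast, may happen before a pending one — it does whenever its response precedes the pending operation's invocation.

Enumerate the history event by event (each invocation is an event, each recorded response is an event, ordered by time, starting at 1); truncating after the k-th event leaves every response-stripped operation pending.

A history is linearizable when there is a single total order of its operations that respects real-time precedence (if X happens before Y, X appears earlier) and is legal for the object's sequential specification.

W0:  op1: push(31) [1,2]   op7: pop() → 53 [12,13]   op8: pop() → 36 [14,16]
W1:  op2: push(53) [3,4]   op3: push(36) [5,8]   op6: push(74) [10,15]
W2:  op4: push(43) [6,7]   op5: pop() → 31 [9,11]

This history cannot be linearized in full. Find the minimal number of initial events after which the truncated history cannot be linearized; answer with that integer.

a valid linearization of events 1..10 exists, for instance op1, op2, op3, op4:
after step 1 (op1 push(31)): stack <31>
after step 2 (op2 push(53)): stack <31,53>
after step 3 (op3 push(36)): stack <31,53,36>
after step 4 (op4 push(43)): stack <31,53,36,43>
with event 11 included (op5 responding at time 11), all real-time-consistent orders fail
no escape via the 1 pending operation (op6): every completion choice fails
take op1, op2, op3, op4, op5 (pending dropped): step 5 already fails, because op5 pop() → 31 cannot occur there
take op1, op2, op4, op3, op5 (pending dropped): step 5 already fails, because op5 pop() → 31 cannot occur there

11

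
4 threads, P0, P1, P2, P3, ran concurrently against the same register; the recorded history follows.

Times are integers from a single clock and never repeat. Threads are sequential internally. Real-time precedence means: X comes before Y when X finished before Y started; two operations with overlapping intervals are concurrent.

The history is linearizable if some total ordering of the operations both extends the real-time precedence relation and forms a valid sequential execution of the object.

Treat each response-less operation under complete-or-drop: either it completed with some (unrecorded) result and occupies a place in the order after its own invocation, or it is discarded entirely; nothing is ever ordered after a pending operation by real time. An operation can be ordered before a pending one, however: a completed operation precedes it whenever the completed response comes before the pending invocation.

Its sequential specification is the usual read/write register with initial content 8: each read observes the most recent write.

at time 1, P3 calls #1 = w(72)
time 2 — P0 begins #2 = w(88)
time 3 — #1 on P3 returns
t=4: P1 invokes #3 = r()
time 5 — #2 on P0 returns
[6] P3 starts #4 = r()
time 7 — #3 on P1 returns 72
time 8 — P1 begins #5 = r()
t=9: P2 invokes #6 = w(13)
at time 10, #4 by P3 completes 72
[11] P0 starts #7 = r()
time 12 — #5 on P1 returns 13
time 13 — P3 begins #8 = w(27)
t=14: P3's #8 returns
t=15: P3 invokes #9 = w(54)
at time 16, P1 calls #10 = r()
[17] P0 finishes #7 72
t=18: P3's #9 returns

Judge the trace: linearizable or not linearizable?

linearizable

a witness: #2, #1, #3, #4, #7, #6, #5, #8, #9
after step 1 (#2 w(88)): value 88
after step 2 (#1 w(72)): value 72
after step 3 (#3 r() → 72): value 72
after step 4 (#4 r() → 72): value 72
after step 5 (#7 r() → 72): value 72
after step 6 (#6 w(13) (pending, included)): value 13
after step 7 (#5 r() → 13): value 13
after step 8 (#8 w(27)): value 27
after step 9 (#9 w(54)): value 54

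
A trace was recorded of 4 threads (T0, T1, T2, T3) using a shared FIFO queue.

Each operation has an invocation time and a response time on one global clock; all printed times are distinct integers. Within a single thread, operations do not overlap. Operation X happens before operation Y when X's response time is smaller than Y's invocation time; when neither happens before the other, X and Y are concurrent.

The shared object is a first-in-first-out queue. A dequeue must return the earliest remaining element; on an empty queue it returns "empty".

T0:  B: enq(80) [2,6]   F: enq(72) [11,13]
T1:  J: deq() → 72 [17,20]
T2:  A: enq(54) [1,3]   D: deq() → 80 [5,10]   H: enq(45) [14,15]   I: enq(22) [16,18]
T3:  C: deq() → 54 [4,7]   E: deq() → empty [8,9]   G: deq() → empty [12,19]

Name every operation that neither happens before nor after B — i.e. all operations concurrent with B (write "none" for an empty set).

A, C, D

B spans [2,6]; an op avoiding the whole window 2..6 is ordered, any other is concurrent
A [1,3]: concurrent
C [4,7]: concurrent
D [5,10]: concurrent
E [8,9]: after
F [11,13]: after
G [12,19]: after
H [14,15]: after
I [16,18]: after
J [17,20]: after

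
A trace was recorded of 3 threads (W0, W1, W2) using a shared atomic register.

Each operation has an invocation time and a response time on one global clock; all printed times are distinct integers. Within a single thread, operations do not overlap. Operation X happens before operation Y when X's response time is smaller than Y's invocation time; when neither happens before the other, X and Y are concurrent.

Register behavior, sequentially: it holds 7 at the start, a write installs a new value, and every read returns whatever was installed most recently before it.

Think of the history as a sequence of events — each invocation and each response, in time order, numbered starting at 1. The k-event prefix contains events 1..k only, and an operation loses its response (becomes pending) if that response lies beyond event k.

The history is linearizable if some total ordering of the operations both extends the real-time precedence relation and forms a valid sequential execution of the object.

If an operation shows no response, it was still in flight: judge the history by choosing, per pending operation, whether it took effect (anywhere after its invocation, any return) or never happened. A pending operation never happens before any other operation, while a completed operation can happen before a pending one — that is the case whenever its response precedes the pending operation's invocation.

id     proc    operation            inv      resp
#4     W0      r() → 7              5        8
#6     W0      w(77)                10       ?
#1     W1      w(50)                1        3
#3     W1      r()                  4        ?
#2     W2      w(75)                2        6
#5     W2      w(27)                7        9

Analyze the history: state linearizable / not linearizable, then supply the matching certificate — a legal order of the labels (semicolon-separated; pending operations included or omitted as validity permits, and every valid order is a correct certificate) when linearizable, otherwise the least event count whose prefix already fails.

events 1..7 are fine; event 8 — the response of #4 at time 8 — makes the prefix non-linearizable
every one of the 3 real-time-consistent orders over 3 completed atomic register ops fails the sequential spec
no completion choice of the 2 pending operations (#3, #5) rescues it — every subset was tried
e.g. #1, #2, #4 (pending dropped): illegal at step 3, since #4 r() → 7 cannot apply there
e.g. #1, #4, #2 (pending dropped): illegal at step 2, since #4 r() → 7 cannot apply there

not linearizable — minimal violating prefix: 8 events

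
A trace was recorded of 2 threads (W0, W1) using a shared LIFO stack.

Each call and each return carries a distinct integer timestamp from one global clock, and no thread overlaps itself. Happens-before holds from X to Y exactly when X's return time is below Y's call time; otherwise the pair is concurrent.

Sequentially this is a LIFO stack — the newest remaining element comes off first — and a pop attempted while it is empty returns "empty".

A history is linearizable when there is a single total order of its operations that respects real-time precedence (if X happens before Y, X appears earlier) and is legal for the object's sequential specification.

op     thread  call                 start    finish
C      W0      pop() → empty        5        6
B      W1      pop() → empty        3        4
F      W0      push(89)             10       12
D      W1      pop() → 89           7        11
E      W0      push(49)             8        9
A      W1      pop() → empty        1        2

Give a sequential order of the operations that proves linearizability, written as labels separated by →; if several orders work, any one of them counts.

1. A pop() → empty, leaving stack <>
2. B pop() → empty, leaving stack <>
3. C pop() → empty, leaving stack <>
4. E push(49), leaving stack <49>
5. F push(89), leaving stack <49,89>
6. D pop() → 89, leaving stack <49>

A → B → C → E → F → D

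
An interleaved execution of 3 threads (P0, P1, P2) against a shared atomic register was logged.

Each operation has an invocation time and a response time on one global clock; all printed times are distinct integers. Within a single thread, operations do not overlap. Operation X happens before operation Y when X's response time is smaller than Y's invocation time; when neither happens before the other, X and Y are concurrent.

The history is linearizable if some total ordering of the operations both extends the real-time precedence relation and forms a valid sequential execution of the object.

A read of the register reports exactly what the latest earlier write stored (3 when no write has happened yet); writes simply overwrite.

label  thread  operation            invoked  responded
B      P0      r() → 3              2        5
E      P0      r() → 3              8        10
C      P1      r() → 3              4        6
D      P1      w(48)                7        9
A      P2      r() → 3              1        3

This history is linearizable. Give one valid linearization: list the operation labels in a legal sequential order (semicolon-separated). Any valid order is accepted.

1. A r() → 3, leaving value 3
2. B r() → 3, leaving value 3
3. C r() → 3, leaving value 3
4. E r() → 3, leaving value 3
5. D w(48), leaving value 48

A; B; C; E; D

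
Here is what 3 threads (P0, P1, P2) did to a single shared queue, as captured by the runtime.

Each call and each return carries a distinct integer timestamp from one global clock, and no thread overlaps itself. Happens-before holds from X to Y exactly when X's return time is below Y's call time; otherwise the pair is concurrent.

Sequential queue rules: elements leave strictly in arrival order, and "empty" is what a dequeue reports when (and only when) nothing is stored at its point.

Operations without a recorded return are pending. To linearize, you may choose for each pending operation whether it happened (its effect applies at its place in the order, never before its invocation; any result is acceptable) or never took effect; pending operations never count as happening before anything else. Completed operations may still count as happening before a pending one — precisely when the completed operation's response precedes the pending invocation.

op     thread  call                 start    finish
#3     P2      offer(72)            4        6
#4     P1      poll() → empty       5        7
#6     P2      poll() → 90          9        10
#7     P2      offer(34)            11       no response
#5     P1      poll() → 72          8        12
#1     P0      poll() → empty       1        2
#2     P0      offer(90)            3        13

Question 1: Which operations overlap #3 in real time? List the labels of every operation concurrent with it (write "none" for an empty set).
#2, #4

overlap test against #3 [4,6]: concurrent iff the interval meets 4..6
#1 [1,2]: before
#2 [3,13]: concurrent
#4 [5,7]: concurrent
#5 [8,12]: after
#6 [9,10]: after
#7 [11,…): after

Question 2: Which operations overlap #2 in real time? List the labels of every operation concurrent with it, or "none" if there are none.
#3, #4, #5, #6, #7

#2 spans [3,13]: anything still running between times 3 and 13 counts as concurrent
#1 [1,2]: before
#3 [4,6]: concurrent
#4 [5,7]: concurrent
#5 [8,12]: concurrent
#6 [9,10]: concurrent
#7 [11,…): concurrent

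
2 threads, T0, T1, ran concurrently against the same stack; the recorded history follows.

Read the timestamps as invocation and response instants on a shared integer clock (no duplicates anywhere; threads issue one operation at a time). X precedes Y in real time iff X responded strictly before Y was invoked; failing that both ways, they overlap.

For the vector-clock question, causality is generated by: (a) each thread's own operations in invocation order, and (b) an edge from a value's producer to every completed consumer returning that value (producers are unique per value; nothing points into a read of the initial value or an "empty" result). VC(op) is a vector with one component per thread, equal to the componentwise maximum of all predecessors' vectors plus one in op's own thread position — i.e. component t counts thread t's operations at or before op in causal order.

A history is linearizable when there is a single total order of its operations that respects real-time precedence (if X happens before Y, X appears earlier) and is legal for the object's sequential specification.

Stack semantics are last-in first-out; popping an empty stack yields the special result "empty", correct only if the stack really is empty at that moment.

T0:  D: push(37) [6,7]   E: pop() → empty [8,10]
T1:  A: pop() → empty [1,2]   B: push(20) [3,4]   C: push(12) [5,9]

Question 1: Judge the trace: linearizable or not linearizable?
cut after 9 events: linearizable; cut after 10 events (E responds, time 10): not linearizable
the 5 completed operations admit 3 real-time orders; each fails the stack replay
for example A, B, C, D, E fails at step 5: E pop() → empty is not legal there
for example A, B, D, C, E fails at step 5: E pop() → empty is not legal there

not linearizable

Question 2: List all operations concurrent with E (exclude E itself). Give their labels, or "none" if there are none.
Answer: C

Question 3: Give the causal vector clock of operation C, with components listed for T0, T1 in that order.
Answer: (0, 3)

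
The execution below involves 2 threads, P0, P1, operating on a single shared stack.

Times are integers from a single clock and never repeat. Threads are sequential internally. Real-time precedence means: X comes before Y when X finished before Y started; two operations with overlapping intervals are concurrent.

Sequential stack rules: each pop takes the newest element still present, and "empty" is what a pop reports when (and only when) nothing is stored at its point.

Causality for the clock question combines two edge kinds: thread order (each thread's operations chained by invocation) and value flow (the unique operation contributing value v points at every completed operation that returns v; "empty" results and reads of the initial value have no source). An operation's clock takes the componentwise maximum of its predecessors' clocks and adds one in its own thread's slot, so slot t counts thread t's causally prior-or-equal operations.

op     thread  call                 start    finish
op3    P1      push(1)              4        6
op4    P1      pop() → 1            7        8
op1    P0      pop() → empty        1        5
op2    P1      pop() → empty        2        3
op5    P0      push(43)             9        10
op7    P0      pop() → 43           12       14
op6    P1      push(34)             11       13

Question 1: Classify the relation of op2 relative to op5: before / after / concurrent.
Answer: before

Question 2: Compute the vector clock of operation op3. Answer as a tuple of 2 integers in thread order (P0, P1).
Answer: (0, 2)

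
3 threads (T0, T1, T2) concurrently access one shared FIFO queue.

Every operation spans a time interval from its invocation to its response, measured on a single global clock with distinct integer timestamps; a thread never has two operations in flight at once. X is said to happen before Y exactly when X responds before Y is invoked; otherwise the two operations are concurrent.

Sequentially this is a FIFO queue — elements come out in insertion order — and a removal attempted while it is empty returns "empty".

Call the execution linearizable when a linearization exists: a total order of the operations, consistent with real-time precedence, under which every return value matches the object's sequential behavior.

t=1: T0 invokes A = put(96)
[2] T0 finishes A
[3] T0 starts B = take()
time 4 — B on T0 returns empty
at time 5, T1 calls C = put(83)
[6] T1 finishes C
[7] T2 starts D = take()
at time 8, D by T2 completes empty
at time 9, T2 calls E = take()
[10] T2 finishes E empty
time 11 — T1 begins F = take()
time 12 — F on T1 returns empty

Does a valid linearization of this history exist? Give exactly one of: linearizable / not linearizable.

not linearizable

the violation lands at event 4, B's response at time 4: events 1..3 linearize, events 1..4 do not
the sole real-time-consistent order of 2 completed operations fails the FIFO queue replay
e.g. A, B: illegal at step 2, since B take() → empty cannot apply there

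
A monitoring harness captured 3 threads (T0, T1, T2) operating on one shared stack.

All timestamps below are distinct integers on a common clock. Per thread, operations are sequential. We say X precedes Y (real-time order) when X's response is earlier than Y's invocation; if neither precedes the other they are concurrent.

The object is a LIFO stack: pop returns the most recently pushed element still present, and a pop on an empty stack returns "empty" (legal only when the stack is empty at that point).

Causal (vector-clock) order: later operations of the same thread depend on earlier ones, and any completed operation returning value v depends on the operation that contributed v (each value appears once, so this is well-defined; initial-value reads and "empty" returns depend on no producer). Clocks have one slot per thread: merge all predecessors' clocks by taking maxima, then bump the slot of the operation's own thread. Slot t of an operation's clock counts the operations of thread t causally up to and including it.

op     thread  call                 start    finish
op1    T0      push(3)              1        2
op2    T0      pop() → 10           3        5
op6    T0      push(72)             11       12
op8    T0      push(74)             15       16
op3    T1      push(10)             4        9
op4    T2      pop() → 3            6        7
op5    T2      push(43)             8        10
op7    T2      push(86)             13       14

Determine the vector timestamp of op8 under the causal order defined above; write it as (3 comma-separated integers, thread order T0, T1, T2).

VC(op3, invoked at 4): no causal predecessors; +1 on T1 → (0, 1, 0)
VC(op1, invoked at 1): no causal predecessors; +1 on T0 → (1, 0, 0)
VC(op4, invoked at 6): max of VC(op1)=(1, 0, 0), then +1 on thread T2 → (1, 0, 1)
VC(op5, invoked at 8): max of VC(op4)=(1, 0, 1), then +1 on thread T2 → (1, 0, 2)
VC(op2, invoked at 3): max of VC(op1)=(1, 0, 0), VC(op3)=(0, 1, 0), then +1 on thread T0 → (2, 1, 0)
VC(op7, invoked at 13): max of VC(op5)=(1, 0, 2), then +1 on thread T2 → (1, 0, 3)
VC(op6, invoked at 11): max of VC(op2)=(2, 1, 0), then +1 on thread T0 → (3, 1, 0)
VC(op8, invoked at 15): max of VC(op6)=(3, 1, 0), then +1 on thread T0 → (4, 1, 0)
target: VC(op8) = (4, 1, 0)

(4, 1, 0)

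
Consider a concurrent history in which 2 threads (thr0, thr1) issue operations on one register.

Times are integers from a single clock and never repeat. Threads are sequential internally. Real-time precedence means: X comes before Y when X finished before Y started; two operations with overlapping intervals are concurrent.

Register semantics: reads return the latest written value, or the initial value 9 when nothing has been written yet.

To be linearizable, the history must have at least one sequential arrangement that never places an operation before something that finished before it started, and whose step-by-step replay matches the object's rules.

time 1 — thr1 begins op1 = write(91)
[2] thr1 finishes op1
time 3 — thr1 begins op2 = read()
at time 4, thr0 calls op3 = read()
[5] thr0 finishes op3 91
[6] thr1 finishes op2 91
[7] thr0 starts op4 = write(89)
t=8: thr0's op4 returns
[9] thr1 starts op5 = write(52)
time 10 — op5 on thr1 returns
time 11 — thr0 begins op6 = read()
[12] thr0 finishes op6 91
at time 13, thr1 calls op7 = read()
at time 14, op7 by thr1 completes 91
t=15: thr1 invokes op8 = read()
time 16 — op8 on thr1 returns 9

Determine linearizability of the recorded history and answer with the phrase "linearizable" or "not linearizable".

cut after 11 events: linearizable; cut after 12 events (op6 responds, time 12): not linearizable
all 2 real-time-respecting orders fail — 6 completed register operations, no legal replay
for example op1, op2, op3, op4, op5, op6 fails at step 6: op6 read() → 91 is not legal there
for example op1, op3, op2, op4, op5, op6 fails at step 6: op6 read() → 91 is not legal there

not linearizable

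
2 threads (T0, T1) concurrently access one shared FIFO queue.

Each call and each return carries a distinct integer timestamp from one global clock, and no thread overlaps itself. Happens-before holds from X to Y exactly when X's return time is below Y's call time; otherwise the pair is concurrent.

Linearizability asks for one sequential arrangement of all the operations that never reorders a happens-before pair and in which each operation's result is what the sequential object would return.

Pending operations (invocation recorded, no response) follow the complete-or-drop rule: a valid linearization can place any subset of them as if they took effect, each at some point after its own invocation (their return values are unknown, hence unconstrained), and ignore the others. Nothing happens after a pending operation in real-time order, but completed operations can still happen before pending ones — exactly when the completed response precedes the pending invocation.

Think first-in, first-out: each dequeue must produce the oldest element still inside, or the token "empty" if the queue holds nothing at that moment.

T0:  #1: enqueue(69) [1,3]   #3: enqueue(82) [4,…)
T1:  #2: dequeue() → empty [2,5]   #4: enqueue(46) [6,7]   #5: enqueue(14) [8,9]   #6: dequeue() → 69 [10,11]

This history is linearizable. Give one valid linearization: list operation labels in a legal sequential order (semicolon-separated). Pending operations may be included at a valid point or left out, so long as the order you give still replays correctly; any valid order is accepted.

after step 1 (#2 dequeue() → empty): queue <>
after step 2 (#1 enqueue(69)): queue <69>
after step 3 (#3 enqueue(82) (pending, included)): queue <69,82>
after step 4 (#4 enqueue(46)): queue <69,82,46>
after step 5 (#5 enqueue(14)): queue <69,82,46,14>
after step 6 (#6 dequeue() → 69): queue <82,46,14>

#2; #1; #3; #4; #5; #6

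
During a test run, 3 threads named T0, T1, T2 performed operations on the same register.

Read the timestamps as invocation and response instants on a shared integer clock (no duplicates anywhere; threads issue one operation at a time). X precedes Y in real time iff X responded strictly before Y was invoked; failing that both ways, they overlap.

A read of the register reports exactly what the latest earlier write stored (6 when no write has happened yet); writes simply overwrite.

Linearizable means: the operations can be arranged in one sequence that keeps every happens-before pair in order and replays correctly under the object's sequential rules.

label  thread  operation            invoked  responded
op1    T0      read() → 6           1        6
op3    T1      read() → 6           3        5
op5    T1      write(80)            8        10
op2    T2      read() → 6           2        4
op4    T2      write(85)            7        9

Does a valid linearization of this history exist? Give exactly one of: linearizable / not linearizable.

one valid linearization: op1, op2, op3, op4, op5
after step 1 (op1 read() → 6): value 6
after step 2 (op2 read() → 6): value 6
after step 3 (op3 read() → 6): value 6
after step 4 (op4 write(85)): value 85
after step 5 (op5 write(80)): value 80

linearizable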